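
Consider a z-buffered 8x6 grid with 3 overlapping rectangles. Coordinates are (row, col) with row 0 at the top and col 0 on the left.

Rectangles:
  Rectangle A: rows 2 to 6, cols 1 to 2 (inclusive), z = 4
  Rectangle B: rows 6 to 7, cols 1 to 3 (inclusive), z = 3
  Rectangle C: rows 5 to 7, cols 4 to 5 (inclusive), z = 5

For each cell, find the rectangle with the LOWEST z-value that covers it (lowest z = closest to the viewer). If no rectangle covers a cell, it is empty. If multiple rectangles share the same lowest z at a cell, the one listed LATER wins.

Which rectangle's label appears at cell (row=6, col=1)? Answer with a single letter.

Check cell (6,1):
  A: rows 2-6 cols 1-2 z=4 -> covers; best now A (z=4)
  B: rows 6-7 cols 1-3 z=3 -> covers; best now B (z=3)
  C: rows 5-7 cols 4-5 -> outside (col miss)
Winner: B at z=3

Answer: B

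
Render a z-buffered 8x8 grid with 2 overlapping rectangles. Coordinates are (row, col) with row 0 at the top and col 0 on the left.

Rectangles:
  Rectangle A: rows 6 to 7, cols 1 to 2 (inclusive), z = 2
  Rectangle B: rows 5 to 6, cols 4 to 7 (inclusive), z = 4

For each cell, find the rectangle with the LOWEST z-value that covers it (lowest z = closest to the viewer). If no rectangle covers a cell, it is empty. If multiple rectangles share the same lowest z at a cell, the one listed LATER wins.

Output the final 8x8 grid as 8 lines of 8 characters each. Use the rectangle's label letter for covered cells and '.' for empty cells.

........
........
........
........
........
....BBBB
.AA.BBBB
.AA.....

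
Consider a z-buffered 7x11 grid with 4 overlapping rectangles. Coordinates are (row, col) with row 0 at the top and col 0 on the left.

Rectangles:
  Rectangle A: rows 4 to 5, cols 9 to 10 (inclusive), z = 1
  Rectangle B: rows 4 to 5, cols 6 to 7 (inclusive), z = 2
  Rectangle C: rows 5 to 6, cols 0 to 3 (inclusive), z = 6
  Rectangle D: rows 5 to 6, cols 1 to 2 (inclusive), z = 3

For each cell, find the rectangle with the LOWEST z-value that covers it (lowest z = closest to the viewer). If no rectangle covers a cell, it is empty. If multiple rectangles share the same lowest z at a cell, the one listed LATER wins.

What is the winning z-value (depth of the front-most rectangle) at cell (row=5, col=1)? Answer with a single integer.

Answer: 3

Derivation:
Check cell (5,1):
  A: rows 4-5 cols 9-10 -> outside (col miss)
  B: rows 4-5 cols 6-7 -> outside (col miss)
  C: rows 5-6 cols 0-3 z=6 -> covers; best now C (z=6)
  D: rows 5-6 cols 1-2 z=3 -> covers; best now D (z=3)
Winner: D at z=3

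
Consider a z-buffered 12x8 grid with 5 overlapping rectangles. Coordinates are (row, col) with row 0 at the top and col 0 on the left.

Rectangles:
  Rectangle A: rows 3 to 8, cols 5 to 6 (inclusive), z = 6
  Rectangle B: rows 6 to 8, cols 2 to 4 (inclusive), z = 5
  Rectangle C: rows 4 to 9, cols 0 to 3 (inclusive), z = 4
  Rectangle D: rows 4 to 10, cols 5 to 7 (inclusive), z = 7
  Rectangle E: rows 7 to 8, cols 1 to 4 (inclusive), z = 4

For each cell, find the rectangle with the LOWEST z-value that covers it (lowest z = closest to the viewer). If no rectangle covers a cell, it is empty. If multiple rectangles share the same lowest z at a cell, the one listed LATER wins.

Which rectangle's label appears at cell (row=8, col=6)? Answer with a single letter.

Check cell (8,6):
  A: rows 3-8 cols 5-6 z=6 -> covers; best now A (z=6)
  B: rows 6-8 cols 2-4 -> outside (col miss)
  C: rows 4-9 cols 0-3 -> outside (col miss)
  D: rows 4-10 cols 5-7 z=7 -> covers; best now A (z=6)
  E: rows 7-8 cols 1-4 -> outside (col miss)
Winner: A at z=6

Answer: A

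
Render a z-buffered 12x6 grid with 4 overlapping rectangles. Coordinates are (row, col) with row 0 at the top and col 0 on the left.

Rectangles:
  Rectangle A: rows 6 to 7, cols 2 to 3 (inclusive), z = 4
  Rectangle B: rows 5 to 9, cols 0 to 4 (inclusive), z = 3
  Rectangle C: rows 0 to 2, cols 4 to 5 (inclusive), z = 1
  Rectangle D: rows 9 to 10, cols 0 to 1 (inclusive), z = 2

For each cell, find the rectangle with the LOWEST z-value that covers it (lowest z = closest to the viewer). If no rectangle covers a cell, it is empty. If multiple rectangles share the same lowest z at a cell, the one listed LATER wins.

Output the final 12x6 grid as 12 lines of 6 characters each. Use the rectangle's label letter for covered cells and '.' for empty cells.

....CC
....CC
....CC
......
......
BBBBB.
BBBBB.
BBBBB.
BBBBB.
DDBBB.
DD....
......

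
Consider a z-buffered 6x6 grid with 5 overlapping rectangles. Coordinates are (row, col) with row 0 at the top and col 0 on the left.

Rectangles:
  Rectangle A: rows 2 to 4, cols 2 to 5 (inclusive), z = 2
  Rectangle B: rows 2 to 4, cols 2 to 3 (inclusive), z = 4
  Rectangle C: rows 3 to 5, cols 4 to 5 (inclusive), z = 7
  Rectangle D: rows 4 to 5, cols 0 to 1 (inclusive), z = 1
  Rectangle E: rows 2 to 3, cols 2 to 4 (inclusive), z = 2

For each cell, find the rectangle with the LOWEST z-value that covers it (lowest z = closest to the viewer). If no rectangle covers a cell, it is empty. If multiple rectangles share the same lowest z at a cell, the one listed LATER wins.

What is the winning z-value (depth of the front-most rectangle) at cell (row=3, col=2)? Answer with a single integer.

Answer: 2

Derivation:
Check cell (3,2):
  A: rows 2-4 cols 2-5 z=2 -> covers; best now A (z=2)
  B: rows 2-4 cols 2-3 z=4 -> covers; best now A (z=2)
  C: rows 3-5 cols 4-5 -> outside (col miss)
  D: rows 4-5 cols 0-1 -> outside (row miss)
  E: rows 2-3 cols 2-4 z=2 -> covers; best now E (z=2)
Winner: E at z=2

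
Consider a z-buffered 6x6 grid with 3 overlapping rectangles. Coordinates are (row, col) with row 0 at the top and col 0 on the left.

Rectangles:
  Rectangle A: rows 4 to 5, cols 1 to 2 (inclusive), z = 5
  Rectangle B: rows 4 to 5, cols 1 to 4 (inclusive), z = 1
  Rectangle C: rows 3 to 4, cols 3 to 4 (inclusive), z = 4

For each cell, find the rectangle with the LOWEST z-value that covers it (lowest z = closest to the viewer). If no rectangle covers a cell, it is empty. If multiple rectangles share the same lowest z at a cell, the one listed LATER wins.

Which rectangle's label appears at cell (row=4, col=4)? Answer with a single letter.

Answer: B

Derivation:
Check cell (4,4):
  A: rows 4-5 cols 1-2 -> outside (col miss)
  B: rows 4-5 cols 1-4 z=1 -> covers; best now B (z=1)
  C: rows 3-4 cols 3-4 z=4 -> covers; best now B (z=1)
Winner: B at z=1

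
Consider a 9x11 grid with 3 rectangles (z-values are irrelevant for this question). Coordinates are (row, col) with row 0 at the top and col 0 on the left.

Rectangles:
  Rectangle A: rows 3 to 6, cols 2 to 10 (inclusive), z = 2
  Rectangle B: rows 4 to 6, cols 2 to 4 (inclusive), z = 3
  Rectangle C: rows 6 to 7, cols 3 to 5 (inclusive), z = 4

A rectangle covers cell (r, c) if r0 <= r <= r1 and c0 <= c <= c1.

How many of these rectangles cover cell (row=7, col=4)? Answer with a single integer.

Answer: 1

Derivation:
Check cell (7,4):
  A: rows 3-6 cols 2-10 -> outside (row miss)
  B: rows 4-6 cols 2-4 -> outside (row miss)
  C: rows 6-7 cols 3-5 -> covers
Count covering = 1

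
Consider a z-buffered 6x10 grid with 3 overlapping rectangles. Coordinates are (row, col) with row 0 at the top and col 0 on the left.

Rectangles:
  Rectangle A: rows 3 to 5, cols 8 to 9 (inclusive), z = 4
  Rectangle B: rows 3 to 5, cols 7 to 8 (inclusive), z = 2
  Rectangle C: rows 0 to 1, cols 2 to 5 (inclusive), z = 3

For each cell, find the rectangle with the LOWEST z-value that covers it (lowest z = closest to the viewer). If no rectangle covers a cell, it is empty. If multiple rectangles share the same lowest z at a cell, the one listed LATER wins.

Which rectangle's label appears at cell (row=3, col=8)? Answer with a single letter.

Answer: B

Derivation:
Check cell (3,8):
  A: rows 3-5 cols 8-9 z=4 -> covers; best now A (z=4)
  B: rows 3-5 cols 7-8 z=2 -> covers; best now B (z=2)
  C: rows 0-1 cols 2-5 -> outside (row miss)
Winner: B at z=2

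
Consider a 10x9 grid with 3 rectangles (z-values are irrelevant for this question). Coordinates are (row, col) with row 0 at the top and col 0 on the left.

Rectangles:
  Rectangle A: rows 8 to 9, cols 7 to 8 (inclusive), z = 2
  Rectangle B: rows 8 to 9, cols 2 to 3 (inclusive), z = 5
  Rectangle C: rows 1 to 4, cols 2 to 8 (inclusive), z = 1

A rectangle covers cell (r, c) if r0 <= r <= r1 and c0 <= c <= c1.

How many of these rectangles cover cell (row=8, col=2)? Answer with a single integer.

Answer: 1

Derivation:
Check cell (8,2):
  A: rows 8-9 cols 7-8 -> outside (col miss)
  B: rows 8-9 cols 2-3 -> covers
  C: rows 1-4 cols 2-8 -> outside (row miss)
Count covering = 1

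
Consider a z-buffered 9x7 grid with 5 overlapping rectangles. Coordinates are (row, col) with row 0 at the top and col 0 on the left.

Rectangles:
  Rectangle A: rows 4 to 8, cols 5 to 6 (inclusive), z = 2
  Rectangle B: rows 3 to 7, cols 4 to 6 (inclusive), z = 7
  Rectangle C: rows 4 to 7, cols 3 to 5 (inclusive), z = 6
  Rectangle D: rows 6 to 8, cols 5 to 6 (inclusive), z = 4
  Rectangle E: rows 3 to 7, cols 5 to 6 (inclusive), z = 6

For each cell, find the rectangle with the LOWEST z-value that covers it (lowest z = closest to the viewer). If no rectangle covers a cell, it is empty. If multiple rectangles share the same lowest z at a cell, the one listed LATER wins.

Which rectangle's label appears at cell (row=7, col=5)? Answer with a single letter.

Answer: A

Derivation:
Check cell (7,5):
  A: rows 4-8 cols 5-6 z=2 -> covers; best now A (z=2)
  B: rows 3-7 cols 4-6 z=7 -> covers; best now A (z=2)
  C: rows 4-7 cols 3-5 z=6 -> covers; best now A (z=2)
  D: rows 6-8 cols 5-6 z=4 -> covers; best now A (z=2)
  E: rows 3-7 cols 5-6 z=6 -> covers; best now A (z=2)
Winner: A at z=2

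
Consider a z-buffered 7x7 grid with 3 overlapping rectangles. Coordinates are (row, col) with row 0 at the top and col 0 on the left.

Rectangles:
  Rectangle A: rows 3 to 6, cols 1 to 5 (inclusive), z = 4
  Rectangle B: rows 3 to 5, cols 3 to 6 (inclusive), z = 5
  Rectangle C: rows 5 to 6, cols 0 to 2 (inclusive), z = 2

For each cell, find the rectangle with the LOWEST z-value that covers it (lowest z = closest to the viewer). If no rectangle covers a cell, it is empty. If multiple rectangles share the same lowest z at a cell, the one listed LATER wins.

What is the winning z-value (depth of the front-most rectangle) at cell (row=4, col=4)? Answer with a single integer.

Answer: 4

Derivation:
Check cell (4,4):
  A: rows 3-6 cols 1-5 z=4 -> covers; best now A (z=4)
  B: rows 3-5 cols 3-6 z=5 -> covers; best now A (z=4)
  C: rows 5-6 cols 0-2 -> outside (row miss)
Winner: A at z=4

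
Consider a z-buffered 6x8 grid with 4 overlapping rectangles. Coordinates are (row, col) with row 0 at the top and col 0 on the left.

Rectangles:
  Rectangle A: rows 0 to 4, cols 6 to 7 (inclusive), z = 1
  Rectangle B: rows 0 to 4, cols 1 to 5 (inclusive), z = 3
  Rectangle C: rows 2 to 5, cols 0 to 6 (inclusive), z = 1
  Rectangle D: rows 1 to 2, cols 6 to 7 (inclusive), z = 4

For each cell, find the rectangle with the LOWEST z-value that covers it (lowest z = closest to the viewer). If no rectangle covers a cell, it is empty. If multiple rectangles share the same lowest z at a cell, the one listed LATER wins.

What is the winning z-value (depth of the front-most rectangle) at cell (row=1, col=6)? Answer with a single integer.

Answer: 1

Derivation:
Check cell (1,6):
  A: rows 0-4 cols 6-7 z=1 -> covers; best now A (z=1)
  B: rows 0-4 cols 1-5 -> outside (col miss)
  C: rows 2-5 cols 0-6 -> outside (row miss)
  D: rows 1-2 cols 6-7 z=4 -> covers; best now A (z=1)
Winner: A at z=1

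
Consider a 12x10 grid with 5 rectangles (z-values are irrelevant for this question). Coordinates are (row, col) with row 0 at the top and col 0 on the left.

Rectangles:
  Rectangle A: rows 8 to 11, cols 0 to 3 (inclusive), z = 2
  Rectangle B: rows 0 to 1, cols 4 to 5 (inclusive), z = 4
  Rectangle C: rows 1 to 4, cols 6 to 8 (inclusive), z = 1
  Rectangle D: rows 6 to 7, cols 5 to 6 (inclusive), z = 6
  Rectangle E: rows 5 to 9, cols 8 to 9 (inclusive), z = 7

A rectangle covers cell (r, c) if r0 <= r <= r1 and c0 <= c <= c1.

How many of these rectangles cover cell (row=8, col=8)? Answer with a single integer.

Check cell (8,8):
  A: rows 8-11 cols 0-3 -> outside (col miss)
  B: rows 0-1 cols 4-5 -> outside (row miss)
  C: rows 1-4 cols 6-8 -> outside (row miss)
  D: rows 6-7 cols 5-6 -> outside (row miss)
  E: rows 5-9 cols 8-9 -> covers
Count covering = 1

Answer: 1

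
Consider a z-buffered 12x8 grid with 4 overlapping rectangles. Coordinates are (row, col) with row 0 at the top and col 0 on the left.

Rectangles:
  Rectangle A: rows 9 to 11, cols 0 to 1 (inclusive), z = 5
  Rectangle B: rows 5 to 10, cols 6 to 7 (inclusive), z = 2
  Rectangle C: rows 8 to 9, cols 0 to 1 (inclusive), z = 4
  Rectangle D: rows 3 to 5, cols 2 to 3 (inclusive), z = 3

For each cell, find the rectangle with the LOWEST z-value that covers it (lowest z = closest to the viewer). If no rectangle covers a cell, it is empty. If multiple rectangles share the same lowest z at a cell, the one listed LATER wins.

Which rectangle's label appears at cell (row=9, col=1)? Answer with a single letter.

Answer: C

Derivation:
Check cell (9,1):
  A: rows 9-11 cols 0-1 z=5 -> covers; best now A (z=5)
  B: rows 5-10 cols 6-7 -> outside (col miss)
  C: rows 8-9 cols 0-1 z=4 -> covers; best now C (z=4)
  D: rows 3-5 cols 2-3 -> outside (row miss)
Winner: C at z=4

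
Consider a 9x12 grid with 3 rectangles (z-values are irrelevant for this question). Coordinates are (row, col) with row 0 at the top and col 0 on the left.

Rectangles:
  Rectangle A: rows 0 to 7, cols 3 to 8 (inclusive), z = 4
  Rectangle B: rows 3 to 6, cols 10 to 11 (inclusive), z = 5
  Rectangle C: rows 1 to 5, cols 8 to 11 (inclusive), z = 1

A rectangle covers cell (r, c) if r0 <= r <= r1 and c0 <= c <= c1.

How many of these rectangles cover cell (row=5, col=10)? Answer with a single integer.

Answer: 2

Derivation:
Check cell (5,10):
  A: rows 0-7 cols 3-8 -> outside (col miss)
  B: rows 3-6 cols 10-11 -> covers
  C: rows 1-5 cols 8-11 -> covers
Count covering = 2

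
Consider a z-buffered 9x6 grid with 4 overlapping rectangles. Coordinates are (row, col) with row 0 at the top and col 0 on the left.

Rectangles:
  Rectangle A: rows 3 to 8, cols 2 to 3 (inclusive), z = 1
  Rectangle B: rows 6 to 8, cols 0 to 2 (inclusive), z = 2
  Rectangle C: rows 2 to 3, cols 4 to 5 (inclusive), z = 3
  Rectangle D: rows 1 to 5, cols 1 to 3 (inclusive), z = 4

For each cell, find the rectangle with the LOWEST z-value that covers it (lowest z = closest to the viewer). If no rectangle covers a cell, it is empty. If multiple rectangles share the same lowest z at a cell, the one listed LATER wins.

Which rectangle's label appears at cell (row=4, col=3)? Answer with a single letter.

Answer: A

Derivation:
Check cell (4,3):
  A: rows 3-8 cols 2-3 z=1 -> covers; best now A (z=1)
  B: rows 6-8 cols 0-2 -> outside (row miss)
  C: rows 2-3 cols 4-5 -> outside (row miss)
  D: rows 1-5 cols 1-3 z=4 -> covers; best now A (z=1)
Winner: A at z=1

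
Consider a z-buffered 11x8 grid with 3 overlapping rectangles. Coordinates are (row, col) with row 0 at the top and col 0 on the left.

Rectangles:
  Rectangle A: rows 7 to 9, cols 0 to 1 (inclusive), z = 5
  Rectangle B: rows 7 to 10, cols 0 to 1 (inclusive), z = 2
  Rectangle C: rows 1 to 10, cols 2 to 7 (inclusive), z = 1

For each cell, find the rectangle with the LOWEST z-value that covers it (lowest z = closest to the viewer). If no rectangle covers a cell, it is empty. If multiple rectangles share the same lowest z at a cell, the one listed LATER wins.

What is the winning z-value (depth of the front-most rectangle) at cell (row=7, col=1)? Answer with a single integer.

Check cell (7,1):
  A: rows 7-9 cols 0-1 z=5 -> covers; best now A (z=5)
  B: rows 7-10 cols 0-1 z=2 -> covers; best now B (z=2)
  C: rows 1-10 cols 2-7 -> outside (col miss)
Winner: B at z=2

Answer: 2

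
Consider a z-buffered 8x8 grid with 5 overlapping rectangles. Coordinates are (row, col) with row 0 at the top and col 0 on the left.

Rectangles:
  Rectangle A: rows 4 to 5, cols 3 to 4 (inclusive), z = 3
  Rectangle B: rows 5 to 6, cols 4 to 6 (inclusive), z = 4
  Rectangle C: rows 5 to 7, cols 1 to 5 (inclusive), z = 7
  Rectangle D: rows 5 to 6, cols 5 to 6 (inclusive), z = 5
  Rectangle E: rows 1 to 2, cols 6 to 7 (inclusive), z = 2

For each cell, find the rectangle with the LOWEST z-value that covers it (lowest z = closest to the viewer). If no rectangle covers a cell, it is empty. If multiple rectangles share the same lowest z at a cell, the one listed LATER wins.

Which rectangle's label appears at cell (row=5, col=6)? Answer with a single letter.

Answer: B

Derivation:
Check cell (5,6):
  A: rows 4-5 cols 3-4 -> outside (col miss)
  B: rows 5-6 cols 4-6 z=4 -> covers; best now B (z=4)
  C: rows 5-7 cols 1-5 -> outside (col miss)
  D: rows 5-6 cols 5-6 z=5 -> covers; best now B (z=4)
  E: rows 1-2 cols 6-7 -> outside (row miss)
Winner: B at z=4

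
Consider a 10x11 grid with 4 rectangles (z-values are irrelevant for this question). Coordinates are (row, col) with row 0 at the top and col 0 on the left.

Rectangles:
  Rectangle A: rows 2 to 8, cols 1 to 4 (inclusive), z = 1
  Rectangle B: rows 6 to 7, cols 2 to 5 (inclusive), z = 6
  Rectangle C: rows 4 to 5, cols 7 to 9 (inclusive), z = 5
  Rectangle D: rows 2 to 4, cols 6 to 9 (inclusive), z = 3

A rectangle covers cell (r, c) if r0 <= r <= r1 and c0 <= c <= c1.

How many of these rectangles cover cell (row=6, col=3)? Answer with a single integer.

Answer: 2

Derivation:
Check cell (6,3):
  A: rows 2-8 cols 1-4 -> covers
  B: rows 6-7 cols 2-5 -> covers
  C: rows 4-5 cols 7-9 -> outside (row miss)
  D: rows 2-4 cols 6-9 -> outside (row miss)
Count covering = 2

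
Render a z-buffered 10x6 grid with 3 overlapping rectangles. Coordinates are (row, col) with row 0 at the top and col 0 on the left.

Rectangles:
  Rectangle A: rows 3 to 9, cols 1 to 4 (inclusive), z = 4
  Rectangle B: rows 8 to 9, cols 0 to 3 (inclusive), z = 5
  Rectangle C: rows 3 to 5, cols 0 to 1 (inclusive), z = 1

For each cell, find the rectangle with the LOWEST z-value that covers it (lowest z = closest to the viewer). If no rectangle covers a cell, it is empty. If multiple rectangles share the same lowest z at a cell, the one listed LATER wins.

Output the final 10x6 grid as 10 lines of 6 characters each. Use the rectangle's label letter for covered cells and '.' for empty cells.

......
......
......
CCAAA.
CCAAA.
CCAAA.
.AAAA.
.AAAA.
BAAAA.
BAAAA.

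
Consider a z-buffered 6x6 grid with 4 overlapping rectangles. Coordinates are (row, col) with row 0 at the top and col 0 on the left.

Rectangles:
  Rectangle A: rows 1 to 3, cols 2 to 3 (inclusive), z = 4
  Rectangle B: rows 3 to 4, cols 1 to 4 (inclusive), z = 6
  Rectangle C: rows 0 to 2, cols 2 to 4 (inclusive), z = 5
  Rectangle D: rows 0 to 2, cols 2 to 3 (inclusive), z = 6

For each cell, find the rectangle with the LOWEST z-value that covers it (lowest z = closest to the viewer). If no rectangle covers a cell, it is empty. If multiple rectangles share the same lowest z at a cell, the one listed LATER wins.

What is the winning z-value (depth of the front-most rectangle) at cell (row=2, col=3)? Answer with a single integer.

Check cell (2,3):
  A: rows 1-3 cols 2-3 z=4 -> covers; best now A (z=4)
  B: rows 3-4 cols 1-4 -> outside (row miss)
  C: rows 0-2 cols 2-4 z=5 -> covers; best now A (z=4)
  D: rows 0-2 cols 2-3 z=6 -> covers; best now A (z=4)
Winner: A at z=4

Answer: 4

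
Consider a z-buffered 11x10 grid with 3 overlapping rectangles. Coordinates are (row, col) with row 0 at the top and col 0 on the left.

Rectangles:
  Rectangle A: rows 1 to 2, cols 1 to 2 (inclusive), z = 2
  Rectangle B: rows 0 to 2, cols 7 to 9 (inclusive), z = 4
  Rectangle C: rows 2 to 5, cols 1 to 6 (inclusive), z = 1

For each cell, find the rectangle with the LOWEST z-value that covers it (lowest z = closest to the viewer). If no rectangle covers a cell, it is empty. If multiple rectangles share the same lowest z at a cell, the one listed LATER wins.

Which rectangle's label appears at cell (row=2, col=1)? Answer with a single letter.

Check cell (2,1):
  A: rows 1-2 cols 1-2 z=2 -> covers; best now A (z=2)
  B: rows 0-2 cols 7-9 -> outside (col miss)
  C: rows 2-5 cols 1-6 z=1 -> covers; best now C (z=1)
Winner: C at z=1

Answer: C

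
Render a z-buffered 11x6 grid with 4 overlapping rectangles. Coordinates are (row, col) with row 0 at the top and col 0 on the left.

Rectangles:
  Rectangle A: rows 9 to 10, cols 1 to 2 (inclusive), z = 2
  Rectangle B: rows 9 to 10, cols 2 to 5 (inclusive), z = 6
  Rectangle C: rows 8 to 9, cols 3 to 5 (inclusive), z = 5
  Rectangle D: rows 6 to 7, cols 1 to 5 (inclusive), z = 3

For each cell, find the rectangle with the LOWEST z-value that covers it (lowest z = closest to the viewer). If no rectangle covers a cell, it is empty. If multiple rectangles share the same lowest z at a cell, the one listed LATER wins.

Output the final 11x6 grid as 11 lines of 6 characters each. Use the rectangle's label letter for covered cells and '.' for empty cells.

......
......
......
......
......
......
.DDDDD
.DDDDD
...CCC
.AACCC
.AABBB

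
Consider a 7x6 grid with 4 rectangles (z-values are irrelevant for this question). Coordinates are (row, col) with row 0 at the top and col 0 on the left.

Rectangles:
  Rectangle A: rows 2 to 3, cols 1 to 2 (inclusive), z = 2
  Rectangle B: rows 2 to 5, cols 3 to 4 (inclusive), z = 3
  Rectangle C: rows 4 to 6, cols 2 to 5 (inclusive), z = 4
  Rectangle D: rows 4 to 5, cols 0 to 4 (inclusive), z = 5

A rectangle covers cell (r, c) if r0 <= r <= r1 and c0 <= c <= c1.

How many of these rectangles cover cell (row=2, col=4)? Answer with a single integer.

Check cell (2,4):
  A: rows 2-3 cols 1-2 -> outside (col miss)
  B: rows 2-5 cols 3-4 -> covers
  C: rows 4-6 cols 2-5 -> outside (row miss)
  D: rows 4-5 cols 0-4 -> outside (row miss)
Count covering = 1

Answer: 1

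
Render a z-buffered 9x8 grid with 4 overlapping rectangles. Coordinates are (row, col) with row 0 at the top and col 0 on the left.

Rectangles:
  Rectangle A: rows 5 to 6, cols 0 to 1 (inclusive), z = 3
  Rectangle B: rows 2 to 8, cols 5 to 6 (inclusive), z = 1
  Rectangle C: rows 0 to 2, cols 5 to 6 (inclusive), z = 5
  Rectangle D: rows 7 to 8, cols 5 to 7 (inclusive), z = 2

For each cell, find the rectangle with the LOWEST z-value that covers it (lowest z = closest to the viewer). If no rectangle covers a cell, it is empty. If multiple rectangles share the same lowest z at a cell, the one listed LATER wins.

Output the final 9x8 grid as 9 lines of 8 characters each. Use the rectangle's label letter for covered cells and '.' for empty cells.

.....CC.
.....CC.
.....BB.
.....BB.
.....BB.
AA...BB.
AA...BB.
.....BBD
.....BBD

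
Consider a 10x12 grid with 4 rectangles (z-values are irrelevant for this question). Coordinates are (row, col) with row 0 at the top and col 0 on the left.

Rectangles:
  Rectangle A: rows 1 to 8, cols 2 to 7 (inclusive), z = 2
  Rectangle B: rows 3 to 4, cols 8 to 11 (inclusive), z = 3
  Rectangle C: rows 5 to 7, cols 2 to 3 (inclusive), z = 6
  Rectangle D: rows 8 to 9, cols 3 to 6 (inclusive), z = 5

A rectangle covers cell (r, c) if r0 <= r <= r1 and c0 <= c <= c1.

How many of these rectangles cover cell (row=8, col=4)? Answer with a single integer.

Check cell (8,4):
  A: rows 1-8 cols 2-7 -> covers
  B: rows 3-4 cols 8-11 -> outside (row miss)
  C: rows 5-7 cols 2-3 -> outside (row miss)
  D: rows 8-9 cols 3-6 -> covers
Count covering = 2

Answer: 2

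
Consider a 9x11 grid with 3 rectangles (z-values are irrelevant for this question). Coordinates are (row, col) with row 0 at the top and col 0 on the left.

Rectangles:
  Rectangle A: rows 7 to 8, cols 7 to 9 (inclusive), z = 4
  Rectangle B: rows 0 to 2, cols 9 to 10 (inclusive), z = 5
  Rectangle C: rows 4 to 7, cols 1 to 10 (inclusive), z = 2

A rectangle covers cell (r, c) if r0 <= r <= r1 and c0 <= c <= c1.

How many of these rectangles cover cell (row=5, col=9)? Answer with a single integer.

Answer: 1

Derivation:
Check cell (5,9):
  A: rows 7-8 cols 7-9 -> outside (row miss)
  B: rows 0-2 cols 9-10 -> outside (row miss)
  C: rows 4-7 cols 1-10 -> covers
Count covering = 1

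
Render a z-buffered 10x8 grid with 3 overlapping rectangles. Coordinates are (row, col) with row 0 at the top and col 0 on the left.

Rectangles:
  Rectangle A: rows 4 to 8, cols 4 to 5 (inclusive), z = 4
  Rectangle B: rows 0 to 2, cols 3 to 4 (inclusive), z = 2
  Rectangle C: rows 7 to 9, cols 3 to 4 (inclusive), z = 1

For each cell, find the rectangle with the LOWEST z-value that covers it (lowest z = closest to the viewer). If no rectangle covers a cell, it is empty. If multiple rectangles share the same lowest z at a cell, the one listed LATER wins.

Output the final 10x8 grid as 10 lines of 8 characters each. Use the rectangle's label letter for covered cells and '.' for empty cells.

...BB...
...BB...
...BB...
........
....AA..
....AA..
....AA..
...CCA..
...CCA..
...CC...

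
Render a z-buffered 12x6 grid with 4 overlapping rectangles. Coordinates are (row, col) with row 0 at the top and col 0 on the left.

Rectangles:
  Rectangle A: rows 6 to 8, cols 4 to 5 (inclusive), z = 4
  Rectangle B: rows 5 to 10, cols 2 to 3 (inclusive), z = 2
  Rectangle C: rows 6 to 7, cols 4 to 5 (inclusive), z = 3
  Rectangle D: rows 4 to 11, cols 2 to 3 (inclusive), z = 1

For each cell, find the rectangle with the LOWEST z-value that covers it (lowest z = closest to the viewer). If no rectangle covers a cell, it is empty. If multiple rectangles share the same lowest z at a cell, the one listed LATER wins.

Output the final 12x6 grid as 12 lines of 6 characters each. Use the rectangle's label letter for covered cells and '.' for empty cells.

......
......
......
......
..DD..
..DD..
..DDCC
..DDCC
..DDAA
..DD..
..DD..
..DD..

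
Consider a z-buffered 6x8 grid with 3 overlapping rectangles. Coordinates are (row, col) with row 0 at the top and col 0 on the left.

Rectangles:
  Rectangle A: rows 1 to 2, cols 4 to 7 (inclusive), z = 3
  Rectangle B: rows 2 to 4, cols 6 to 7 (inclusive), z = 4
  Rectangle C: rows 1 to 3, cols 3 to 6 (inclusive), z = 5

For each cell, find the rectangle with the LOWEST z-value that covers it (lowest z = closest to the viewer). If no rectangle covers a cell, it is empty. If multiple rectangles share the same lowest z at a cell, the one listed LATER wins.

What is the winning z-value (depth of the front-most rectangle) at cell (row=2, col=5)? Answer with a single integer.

Check cell (2,5):
  A: rows 1-2 cols 4-7 z=3 -> covers; best now A (z=3)
  B: rows 2-4 cols 6-7 -> outside (col miss)
  C: rows 1-3 cols 3-6 z=5 -> covers; best now A (z=3)
Winner: A at z=3

Answer: 3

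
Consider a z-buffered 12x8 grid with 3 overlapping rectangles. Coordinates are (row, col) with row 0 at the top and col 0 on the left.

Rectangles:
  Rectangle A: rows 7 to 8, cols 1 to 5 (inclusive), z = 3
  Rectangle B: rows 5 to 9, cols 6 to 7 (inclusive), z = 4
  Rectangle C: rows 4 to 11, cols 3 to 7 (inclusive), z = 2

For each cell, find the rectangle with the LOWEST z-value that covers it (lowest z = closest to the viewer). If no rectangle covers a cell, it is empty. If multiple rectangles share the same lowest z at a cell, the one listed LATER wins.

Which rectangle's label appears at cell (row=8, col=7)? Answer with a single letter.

Answer: C

Derivation:
Check cell (8,7):
  A: rows 7-8 cols 1-5 -> outside (col miss)
  B: rows 5-9 cols 6-7 z=4 -> covers; best now B (z=4)
  C: rows 4-11 cols 3-7 z=2 -> covers; best now C (z=2)
Winner: C at z=2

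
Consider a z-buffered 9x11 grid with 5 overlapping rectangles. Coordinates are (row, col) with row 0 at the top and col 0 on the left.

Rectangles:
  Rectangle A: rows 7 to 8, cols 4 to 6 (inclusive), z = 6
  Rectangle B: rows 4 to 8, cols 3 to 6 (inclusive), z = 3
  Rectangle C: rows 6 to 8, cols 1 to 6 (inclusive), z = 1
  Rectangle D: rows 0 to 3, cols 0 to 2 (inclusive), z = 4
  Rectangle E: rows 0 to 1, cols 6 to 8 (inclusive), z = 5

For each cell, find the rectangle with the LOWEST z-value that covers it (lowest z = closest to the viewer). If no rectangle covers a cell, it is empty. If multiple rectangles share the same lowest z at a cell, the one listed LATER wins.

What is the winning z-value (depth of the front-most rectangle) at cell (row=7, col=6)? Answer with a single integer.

Check cell (7,6):
  A: rows 7-8 cols 4-6 z=6 -> covers; best now A (z=6)
  B: rows 4-8 cols 3-6 z=3 -> covers; best now B (z=3)
  C: rows 6-8 cols 1-6 z=1 -> covers; best now C (z=1)
  D: rows 0-3 cols 0-2 -> outside (row miss)
  E: rows 0-1 cols 6-8 -> outside (row miss)
Winner: C at z=1

Answer: 1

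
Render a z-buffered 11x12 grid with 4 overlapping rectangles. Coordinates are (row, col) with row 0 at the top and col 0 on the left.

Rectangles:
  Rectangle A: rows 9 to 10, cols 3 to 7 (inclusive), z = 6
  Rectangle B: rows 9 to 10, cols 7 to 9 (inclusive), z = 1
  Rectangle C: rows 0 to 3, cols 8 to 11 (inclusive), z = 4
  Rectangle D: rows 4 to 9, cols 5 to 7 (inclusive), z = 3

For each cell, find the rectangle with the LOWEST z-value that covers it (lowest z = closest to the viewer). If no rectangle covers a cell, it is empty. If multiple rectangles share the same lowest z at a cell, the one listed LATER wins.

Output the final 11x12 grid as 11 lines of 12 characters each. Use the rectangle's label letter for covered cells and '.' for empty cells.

........CCCC
........CCCC
........CCCC
........CCCC
.....DDD....
.....DDD....
.....DDD....
.....DDD....
.....DDD....
...AADDBBB..
...AAAABBB..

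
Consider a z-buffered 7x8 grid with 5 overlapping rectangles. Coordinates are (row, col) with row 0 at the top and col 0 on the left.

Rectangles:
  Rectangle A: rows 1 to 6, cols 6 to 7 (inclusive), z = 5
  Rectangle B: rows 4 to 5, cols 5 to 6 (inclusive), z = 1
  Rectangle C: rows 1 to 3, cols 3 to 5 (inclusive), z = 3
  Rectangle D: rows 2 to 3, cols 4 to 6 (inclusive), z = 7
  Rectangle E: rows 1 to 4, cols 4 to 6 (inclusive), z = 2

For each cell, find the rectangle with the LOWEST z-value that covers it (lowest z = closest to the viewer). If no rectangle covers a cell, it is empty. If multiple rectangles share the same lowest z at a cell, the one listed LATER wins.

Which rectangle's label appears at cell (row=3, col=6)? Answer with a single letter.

Answer: E

Derivation:
Check cell (3,6):
  A: rows 1-6 cols 6-7 z=5 -> covers; best now A (z=5)
  B: rows 4-5 cols 5-6 -> outside (row miss)
  C: rows 1-3 cols 3-5 -> outside (col miss)
  D: rows 2-3 cols 4-6 z=7 -> covers; best now A (z=5)
  E: rows 1-4 cols 4-6 z=2 -> covers; best now E (z=2)
Winner: E at z=2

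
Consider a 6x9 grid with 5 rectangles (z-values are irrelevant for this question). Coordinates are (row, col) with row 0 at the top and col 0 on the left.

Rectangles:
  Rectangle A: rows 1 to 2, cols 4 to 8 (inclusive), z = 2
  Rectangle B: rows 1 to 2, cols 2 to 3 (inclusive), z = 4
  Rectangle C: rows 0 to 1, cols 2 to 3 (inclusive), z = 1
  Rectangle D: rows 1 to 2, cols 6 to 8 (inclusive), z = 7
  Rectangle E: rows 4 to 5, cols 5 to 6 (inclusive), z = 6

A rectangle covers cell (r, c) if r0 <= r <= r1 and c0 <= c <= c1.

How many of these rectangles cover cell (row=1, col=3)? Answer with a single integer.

Check cell (1,3):
  A: rows 1-2 cols 4-8 -> outside (col miss)
  B: rows 1-2 cols 2-3 -> covers
  C: rows 0-1 cols 2-3 -> covers
  D: rows 1-2 cols 6-8 -> outside (col miss)
  E: rows 4-5 cols 5-6 -> outside (row miss)
Count covering = 2

Answer: 2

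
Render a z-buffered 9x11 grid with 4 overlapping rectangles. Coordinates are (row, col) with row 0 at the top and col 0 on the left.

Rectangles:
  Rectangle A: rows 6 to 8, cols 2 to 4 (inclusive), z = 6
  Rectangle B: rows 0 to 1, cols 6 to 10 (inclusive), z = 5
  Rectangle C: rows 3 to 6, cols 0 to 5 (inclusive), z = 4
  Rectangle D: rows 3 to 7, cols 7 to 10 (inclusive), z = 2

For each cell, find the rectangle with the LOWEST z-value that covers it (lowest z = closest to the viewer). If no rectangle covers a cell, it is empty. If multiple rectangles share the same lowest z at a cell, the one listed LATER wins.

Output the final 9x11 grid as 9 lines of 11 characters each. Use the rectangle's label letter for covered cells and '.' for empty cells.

......BBBBB
......BBBBB
...........
CCCCCC.DDDD
CCCCCC.DDDD
CCCCCC.DDDD
CCCCCC.DDDD
..AAA..DDDD
..AAA......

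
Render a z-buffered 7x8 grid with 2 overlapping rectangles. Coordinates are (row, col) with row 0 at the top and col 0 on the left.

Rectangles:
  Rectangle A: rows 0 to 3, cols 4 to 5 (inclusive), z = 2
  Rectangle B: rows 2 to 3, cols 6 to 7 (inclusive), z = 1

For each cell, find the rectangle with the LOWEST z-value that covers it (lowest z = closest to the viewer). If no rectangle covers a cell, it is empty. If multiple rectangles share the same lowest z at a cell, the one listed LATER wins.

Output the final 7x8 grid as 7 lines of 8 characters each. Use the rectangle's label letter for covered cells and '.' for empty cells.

....AA..
....AA..
....AABB
....AABB
........
........
........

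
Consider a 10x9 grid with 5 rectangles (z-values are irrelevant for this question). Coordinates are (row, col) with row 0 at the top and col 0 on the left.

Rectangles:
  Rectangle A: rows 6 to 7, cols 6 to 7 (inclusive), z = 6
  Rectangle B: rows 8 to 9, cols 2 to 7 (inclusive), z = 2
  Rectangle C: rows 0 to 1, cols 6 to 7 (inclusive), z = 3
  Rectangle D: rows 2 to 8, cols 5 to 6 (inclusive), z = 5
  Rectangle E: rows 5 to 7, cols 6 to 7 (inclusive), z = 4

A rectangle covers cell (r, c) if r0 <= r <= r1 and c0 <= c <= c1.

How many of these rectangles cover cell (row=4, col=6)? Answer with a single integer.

Answer: 1

Derivation:
Check cell (4,6):
  A: rows 6-7 cols 6-7 -> outside (row miss)
  B: rows 8-9 cols 2-7 -> outside (row miss)
  C: rows 0-1 cols 6-7 -> outside (row miss)
  D: rows 2-8 cols 5-6 -> covers
  E: rows 5-7 cols 6-7 -> outside (row miss)
Count covering = 1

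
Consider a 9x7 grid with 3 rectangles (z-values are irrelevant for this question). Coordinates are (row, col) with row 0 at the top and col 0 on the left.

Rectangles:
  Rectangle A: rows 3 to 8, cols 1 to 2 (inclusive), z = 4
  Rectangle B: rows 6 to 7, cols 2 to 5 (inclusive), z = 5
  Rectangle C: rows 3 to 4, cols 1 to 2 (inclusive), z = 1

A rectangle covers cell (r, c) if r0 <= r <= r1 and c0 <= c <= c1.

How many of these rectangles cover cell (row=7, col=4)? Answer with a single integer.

Answer: 1

Derivation:
Check cell (7,4):
  A: rows 3-8 cols 1-2 -> outside (col miss)
  B: rows 6-7 cols 2-5 -> covers
  C: rows 3-4 cols 1-2 -> outside (row miss)
Count covering = 1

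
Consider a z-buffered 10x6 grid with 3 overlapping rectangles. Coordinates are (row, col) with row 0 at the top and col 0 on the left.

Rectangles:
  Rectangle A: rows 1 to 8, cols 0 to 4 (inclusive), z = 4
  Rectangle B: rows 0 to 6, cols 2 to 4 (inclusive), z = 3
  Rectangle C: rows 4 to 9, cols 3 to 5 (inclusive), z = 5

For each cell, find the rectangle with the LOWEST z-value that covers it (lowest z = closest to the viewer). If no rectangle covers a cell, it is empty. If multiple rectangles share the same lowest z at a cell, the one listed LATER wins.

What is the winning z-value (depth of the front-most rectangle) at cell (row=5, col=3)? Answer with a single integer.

Check cell (5,3):
  A: rows 1-8 cols 0-4 z=4 -> covers; best now A (z=4)
  B: rows 0-6 cols 2-4 z=3 -> covers; best now B (z=3)
  C: rows 4-9 cols 3-5 z=5 -> covers; best now B (z=3)
Winner: B at z=3

Answer: 3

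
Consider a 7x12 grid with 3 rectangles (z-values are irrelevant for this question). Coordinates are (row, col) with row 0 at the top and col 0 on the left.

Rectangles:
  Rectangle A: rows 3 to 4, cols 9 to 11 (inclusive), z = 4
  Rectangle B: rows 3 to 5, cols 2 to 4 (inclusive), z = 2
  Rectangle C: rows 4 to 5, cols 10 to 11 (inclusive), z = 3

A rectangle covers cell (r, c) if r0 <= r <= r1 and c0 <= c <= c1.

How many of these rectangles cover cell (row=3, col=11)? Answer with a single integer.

Answer: 1

Derivation:
Check cell (3,11):
  A: rows 3-4 cols 9-11 -> covers
  B: rows 3-5 cols 2-4 -> outside (col miss)
  C: rows 4-5 cols 10-11 -> outside (row miss)
Count covering = 1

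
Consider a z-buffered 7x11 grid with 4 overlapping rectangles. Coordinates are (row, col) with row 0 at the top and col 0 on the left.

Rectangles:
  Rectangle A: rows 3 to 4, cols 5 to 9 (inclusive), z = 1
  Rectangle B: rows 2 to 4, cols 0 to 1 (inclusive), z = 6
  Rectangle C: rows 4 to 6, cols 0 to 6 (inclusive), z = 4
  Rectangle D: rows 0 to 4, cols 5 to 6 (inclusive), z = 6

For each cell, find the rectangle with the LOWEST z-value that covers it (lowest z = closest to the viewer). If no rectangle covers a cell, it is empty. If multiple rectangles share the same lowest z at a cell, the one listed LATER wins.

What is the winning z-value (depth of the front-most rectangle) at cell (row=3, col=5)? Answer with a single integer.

Check cell (3,5):
  A: rows 3-4 cols 5-9 z=1 -> covers; best now A (z=1)
  B: rows 2-4 cols 0-1 -> outside (col miss)
  C: rows 4-6 cols 0-6 -> outside (row miss)
  D: rows 0-4 cols 5-6 z=6 -> covers; best now A (z=1)
Winner: A at z=1

Answer: 1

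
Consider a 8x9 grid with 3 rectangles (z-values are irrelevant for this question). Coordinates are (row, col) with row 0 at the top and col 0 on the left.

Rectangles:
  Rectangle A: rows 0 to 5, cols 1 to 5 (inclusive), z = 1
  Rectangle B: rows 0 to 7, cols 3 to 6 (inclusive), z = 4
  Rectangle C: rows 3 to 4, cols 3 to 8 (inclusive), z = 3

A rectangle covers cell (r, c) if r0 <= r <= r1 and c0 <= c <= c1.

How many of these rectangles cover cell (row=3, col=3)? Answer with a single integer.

Check cell (3,3):
  A: rows 0-5 cols 1-5 -> covers
  B: rows 0-7 cols 3-6 -> covers
  C: rows 3-4 cols 3-8 -> covers
Count covering = 3

Answer: 3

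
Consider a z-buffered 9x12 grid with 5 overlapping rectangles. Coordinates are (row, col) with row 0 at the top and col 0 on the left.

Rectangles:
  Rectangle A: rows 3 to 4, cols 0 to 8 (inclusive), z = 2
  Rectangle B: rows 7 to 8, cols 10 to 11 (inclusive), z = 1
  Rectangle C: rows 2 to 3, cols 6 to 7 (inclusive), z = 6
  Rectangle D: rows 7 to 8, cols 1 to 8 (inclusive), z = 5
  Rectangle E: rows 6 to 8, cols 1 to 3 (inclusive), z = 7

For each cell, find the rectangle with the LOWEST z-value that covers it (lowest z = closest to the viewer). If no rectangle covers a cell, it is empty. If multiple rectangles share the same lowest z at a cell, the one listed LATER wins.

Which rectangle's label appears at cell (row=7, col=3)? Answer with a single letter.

Check cell (7,3):
  A: rows 3-4 cols 0-8 -> outside (row miss)
  B: rows 7-8 cols 10-11 -> outside (col miss)
  C: rows 2-3 cols 6-7 -> outside (row miss)
  D: rows 7-8 cols 1-8 z=5 -> covers; best now D (z=5)
  E: rows 6-8 cols 1-3 z=7 -> covers; best now D (z=5)
Winner: D at z=5

Answer: D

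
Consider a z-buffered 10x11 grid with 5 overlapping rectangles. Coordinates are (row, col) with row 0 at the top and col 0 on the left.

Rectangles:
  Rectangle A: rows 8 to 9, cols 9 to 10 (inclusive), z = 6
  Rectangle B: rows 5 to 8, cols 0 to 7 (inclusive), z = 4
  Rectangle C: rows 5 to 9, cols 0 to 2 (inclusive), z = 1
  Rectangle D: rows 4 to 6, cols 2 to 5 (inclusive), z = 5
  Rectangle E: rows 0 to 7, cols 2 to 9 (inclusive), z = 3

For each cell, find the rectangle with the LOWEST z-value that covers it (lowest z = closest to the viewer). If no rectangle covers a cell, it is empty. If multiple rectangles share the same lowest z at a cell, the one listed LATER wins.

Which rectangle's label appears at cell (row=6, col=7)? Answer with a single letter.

Check cell (6,7):
  A: rows 8-9 cols 9-10 -> outside (row miss)
  B: rows 5-8 cols 0-7 z=4 -> covers; best now B (z=4)
  C: rows 5-9 cols 0-2 -> outside (col miss)
  D: rows 4-6 cols 2-5 -> outside (col miss)
  E: rows 0-7 cols 2-9 z=3 -> covers; best now E (z=3)
Winner: E at z=3

Answer: E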